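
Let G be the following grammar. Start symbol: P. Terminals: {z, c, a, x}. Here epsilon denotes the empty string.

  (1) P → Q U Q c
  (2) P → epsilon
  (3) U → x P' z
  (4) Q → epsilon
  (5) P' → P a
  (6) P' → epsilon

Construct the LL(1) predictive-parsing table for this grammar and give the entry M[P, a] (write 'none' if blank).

P → epsilon

FIRST(U): from U→x P' z we get {x}. So FIRST(U) = {x}.
FIRST(Q): from Q→epsilon we get {epsilon}. So FIRST(Q) = {epsilon}.
FIRST(P): from P→Q U Q c we get {x}; from P→epsilon we get {epsilon}. So FIRST(P) = {epsilon, x}.
FIRST(P'): from P'→P a we get {a, x}; from P'→epsilon we get {epsilon}. So FIRST(P') = {epsilon, a, x}.
FOLLOW(P) includes $ since P is the start symbol.
FOLLOW(P): in P'→P a, P is followed by a with FIRST {a}. Thus FOLLOW(P) = {$, a}.
For P → Q U Q c: FIRST(Q U Q c) = {x}, so it goes in M[P, t] for t ∈ {x}.
For P → epsilon: FIRST(epsilon) = {epsilon}, so it goes in M[P, t] for t ∈ {}; since epsilon ∈ FIRST, also for every t ∈ FOLLOW(P) = {$, a}.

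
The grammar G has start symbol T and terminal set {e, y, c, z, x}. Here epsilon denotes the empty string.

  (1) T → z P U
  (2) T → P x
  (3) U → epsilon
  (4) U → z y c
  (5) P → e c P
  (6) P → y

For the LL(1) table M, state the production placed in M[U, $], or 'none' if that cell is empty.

U → epsilon

FIRST(U): from U→epsilon we get {epsilon}; from U→z y c we get {z}. So FIRST(U) = {epsilon, z}.
FIRST(P): from P→e c P we get {e}; from P→y we get {y}. So FIRST(P) = {e, y}.
FIRST(T): from T→z P U we get {z}; from T→P x we get {e, y}. So FIRST(T) = {e, y, z}.
FOLLOW(T) includes $ since T is the start symbol.
FOLLOW(T): T appears on no right-hand side. Thus FOLLOW(T) = {$}.
FOLLOW(U): in T→z P U, the suffix after U is empty, so FOLLOW(U) ⊇ FOLLOW(T) = {$}. Thus FOLLOW(U) = {$}.
For U → epsilon: FIRST(epsilon) = {epsilon}, so it goes in M[U, t] for t ∈ {}; since epsilon ∈ FIRST, also for every t ∈ FOLLOW(U) = {$}.
For U → z y c: FIRST(z y c) = {z}, so it goes in M[U, t] for t ∈ {z}.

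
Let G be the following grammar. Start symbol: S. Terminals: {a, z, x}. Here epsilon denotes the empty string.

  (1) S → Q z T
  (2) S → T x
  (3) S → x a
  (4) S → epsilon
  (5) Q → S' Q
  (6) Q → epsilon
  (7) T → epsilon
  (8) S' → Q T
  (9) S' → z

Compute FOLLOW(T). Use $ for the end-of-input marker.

FIRST(T) = {epsilon}
FIRST(S) = {epsilon, x, z}  (via Q z T, T x)
FIRST(Q) = {epsilon, z}  (via S' Q)
FIRST(S') = {epsilon, z}  (via Q T)
FOLLOW(S) includes $ since S is the start symbol.
FOLLOW(S): S appears on no right-hand side. Thus FOLLOW(S) = {$}.
FOLLOW(Q): in S→Q z T, Q is followed by z T with FIRST {z}; in Q→S' Q, the suffix after Q is empty (adds nothing new); in S'→Q T, Q is followed by T with FIRST {epsilon}; in S'→Q T, the suffix after Q is nullable, so FOLLOW(Q) ⊇ FOLLOW(S') = {z}. Thus FOLLOW(Q) = {z}.
FOLLOW(S'): in Q→S' Q, S' is followed by Q with FIRST {epsilon, z}; in Q→S' Q, the suffix after S' is nullable, so FOLLOW(S') ⊇ FOLLOW(Q) = {z}. Thus FOLLOW(S') = {z}.
FOLLOW(T): in S→Q z T, the suffix after T is empty, so FOLLOW(T) ⊇ FOLLOW(S) = {$}; in S→T x, T is followed by x with FIRST {x}; in S'→Q T, the suffix after T is empty, so FOLLOW(T) ⊇ FOLLOW(S') = {z}. Thus FOLLOW(T) = {$, x, z}.

{$, x, z}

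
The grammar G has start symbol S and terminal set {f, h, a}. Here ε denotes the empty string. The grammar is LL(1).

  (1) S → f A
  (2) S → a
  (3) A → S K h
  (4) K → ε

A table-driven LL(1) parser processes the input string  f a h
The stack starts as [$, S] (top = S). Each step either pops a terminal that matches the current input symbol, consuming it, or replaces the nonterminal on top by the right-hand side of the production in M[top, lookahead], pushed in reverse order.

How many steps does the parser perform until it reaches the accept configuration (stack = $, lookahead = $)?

     Stack    Input    Action
  1  $ S      f a h $  expand S → f A
  2  $ A f    f a h $  match f
  3  $ A      a h $    expand A → S K h
  4  $ h K S  a h $    expand S → a
  5  $ h K a  a h $    match a
  6  $ h K    h $      expand K → ε
  7  $ h      h $      match h
Accept reached after 7 steps.

7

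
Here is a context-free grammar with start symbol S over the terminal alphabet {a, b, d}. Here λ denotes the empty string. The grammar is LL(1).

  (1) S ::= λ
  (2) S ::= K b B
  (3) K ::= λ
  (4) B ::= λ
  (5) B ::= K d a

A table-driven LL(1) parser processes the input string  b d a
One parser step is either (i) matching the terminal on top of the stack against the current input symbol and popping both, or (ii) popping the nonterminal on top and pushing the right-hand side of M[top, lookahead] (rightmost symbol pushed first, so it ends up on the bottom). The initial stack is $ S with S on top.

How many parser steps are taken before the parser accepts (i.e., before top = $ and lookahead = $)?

     Stack    Input    Action
  1  $ S      b d a $  expand S ::= K b B
  2  $ B b K  b d a $  expand K ::= λ
  3  $ B b    b d a $  match b
  4  $ B      d a $    expand B ::= K d a
  5  $ a d K  d a $    expand K ::= λ
  6  $ a d    d a $    match d
  7  $ a      a $      match a
Accept reached after 7 steps.

7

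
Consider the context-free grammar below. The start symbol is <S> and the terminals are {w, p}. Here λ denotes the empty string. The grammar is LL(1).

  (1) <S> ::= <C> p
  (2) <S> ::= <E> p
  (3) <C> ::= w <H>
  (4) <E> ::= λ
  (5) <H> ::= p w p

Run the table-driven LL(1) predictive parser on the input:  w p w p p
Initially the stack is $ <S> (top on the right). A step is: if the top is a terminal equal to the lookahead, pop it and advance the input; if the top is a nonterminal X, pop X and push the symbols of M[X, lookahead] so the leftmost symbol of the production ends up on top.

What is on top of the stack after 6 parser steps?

p

step 1: stack=$ <S>  input=w p w p p $  — expand <S> ::= <C> p
step 2: stack=$ p <C>  input=w p w p p $  — expand <C> ::= w <H>
step 3: stack=$ p <H> w  input=w p w p p $  — match w
step 4: stack=$ p <H>  input=p w p p $  — expand <H> ::= p w p
step 5: stack=$ p p w p  input=p w p p $  — match p
step 6: stack=$ p p w  input=w p p $  — match w
Stack after step 6: $ p p (top = p).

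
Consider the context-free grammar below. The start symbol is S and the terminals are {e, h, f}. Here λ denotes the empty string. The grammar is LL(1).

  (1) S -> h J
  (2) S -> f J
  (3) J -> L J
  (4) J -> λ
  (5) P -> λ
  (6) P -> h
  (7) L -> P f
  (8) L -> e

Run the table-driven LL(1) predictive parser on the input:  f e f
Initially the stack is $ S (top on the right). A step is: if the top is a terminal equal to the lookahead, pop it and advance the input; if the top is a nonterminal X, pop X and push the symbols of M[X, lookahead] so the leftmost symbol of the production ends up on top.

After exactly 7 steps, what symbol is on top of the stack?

P

     Stack  Input    Action
  1  $ S    f e f $  expand S -> f J
  2  $ J f  f e f $  match f
  3  $ J    e f $    expand J -> L J
  4  $ J L  e f $    expand L -> e
  5  $ J e  e f $    match e
  6  $ J    f $      expand J -> L J
  7  $ J L  f $      expand L -> P f
Stack after step 7: $ J f P (top = P).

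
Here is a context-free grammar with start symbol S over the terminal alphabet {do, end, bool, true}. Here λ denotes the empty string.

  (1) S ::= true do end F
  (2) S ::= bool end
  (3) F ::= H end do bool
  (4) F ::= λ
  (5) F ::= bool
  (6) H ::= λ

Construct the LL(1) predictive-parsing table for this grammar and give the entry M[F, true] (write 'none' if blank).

none

FIRST(S) = {bool, true}
FIRST(H) = {λ}
FIRST(F) = {λ, bool, end}  (via H end do bool)
FOLLOW(S) includes $ since S is the start symbol.
FOLLOW(S): S appears on no right-hand side. Thus FOLLOW(S) = {$}.
FOLLOW(F): in S::=true do end F, the suffix after F is empty, so FOLLOW(F) ⊇ FOLLOW(S) = {$}. Thus FOLLOW(F) = {$}.
For F ::= H end do bool: FIRST(H end do bool) = {end}, so it goes in M[F, t] for t ∈ {end}.
For F ::= λ: FIRST(λ) = {λ}, so it goes in M[F, t] for t ∈ {}; since λ ∈ FIRST, also for every t ∈ FOLLOW(F) = {$}.
For F ::= bool: FIRST(bool) = {bool}, so it goes in M[F, t] for t ∈ {bool}.
None of these place a production in M[F, true].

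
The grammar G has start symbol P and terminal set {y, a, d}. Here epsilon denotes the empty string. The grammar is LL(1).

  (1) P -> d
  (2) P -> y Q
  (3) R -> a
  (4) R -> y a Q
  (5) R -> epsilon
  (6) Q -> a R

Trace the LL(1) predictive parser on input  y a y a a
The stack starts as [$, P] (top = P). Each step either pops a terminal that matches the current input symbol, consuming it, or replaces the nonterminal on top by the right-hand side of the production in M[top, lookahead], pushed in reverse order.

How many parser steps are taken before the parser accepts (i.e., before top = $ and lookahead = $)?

step 1: stack=$ P  input=y a y a a $  — expand P -> y Q
step 2: stack=$ Q y  input=y a y a a $  — match y
step 3: stack=$ Q  input=a y a a $  — expand Q -> a R
step 4: stack=$ R a  input=a y a a $  — match a
step 5: stack=$ R  input=y a a $  — expand R -> y a Q
step 6: stack=$ Q a y  input=y a a $  — match y
step 7: stack=$ Q a  input=a a $  — match a
step 8: stack=$ Q  input=a $  — expand Q -> a R
step 9: stack=$ R a  input=a $  — match a
step 10: stack=$ R  input=$  — expand R -> epsilon
Accept reached after 10 steps.

10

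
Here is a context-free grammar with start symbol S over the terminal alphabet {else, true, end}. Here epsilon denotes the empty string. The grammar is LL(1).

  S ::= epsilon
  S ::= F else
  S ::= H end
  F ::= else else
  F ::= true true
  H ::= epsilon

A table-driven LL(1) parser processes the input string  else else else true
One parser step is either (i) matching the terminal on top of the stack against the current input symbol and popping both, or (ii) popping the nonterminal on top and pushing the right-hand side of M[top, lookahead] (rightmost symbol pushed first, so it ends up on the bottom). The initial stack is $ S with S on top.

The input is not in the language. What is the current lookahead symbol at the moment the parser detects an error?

true

     Stack             Input                  Action
  1  $ S               else else else true $  expand S ::= F else
  2  $ else F          else else else true $  expand F ::= else else
  3  $ else else else  else else else true $  match else
  4  $ else else       else else true $       match else
  5  $ else            else true $            match else
  6  $                 true $                 error: stack empty but input remains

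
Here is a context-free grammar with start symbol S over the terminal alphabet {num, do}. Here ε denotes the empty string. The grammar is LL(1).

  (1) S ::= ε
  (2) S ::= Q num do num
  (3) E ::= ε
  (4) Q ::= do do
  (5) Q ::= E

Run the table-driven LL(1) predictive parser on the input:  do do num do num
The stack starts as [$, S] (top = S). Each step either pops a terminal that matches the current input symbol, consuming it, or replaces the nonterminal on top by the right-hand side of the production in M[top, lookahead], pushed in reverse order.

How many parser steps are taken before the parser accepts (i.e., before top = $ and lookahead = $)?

     Stack               Input               Action
  1  $ S                 do do num do num $  expand S ::= Q num do num
  2  $ num do num Q      do do num do num $  expand Q ::= do do
  3  $ num do num do do  do do num do num $  match do
  4  $ num do num do     do num do num $     match do
  5  $ num do num        num do num $        match num
  6  $ num do            do num $            match do
  7  $ num               num $               match num
Accept reached after 7 steps.

7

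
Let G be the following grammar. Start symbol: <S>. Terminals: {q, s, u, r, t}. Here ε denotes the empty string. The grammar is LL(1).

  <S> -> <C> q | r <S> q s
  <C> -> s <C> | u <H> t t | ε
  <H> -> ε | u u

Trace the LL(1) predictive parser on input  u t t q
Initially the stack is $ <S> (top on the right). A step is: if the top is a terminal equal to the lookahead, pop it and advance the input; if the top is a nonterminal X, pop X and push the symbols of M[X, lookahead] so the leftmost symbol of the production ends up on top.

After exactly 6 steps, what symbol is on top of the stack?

q

step 1: stack=$ <S>  input=u t t q $  — expand <S> -> <C> q
step 2: stack=$ q <C>  input=u t t q $  — expand <C> -> u <H> t t
step 3: stack=$ q t t <H> u  input=u t t q $  — match u
step 4: stack=$ q t t <H>  input=t t q $  — expand <H> -> ε
step 5: stack=$ q t t  input=t t q $  — match t
step 6: stack=$ q t  input=t q $  — match t
Stack after step 6: $ q (top = q).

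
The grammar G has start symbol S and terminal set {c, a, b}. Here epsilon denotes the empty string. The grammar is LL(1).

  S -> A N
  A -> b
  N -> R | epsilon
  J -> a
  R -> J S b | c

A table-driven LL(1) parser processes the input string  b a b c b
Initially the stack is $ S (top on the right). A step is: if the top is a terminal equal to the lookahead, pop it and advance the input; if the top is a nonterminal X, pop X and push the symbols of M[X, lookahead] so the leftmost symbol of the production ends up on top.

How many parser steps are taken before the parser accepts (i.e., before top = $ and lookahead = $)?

      Stack    Input        Action
   1  $ S      b a b c b $  expand S -> A N
   2  $ N A    b a b c b $  expand A -> b
   3  $ N b    b a b c b $  match b
   4  $ N      a b c b $    expand N -> R
   5  $ R      a b c b $    expand R -> J S b
   6  $ b S J  a b c b $    expand J -> a
   7  $ b S a  a b c b $    match a
   8  $ b S    b c b $      expand S -> A N
   9  $ b N A  b c b $      expand A -> b
  10  $ b N b  b c b $      match b
  11  $ b N    c b $        expand N -> R
  12  $ b R    c b $        expand R -> c
  13  $ b c    c b $        match c
  14  $ b      b $          match b
Accept reached after 14 steps.

14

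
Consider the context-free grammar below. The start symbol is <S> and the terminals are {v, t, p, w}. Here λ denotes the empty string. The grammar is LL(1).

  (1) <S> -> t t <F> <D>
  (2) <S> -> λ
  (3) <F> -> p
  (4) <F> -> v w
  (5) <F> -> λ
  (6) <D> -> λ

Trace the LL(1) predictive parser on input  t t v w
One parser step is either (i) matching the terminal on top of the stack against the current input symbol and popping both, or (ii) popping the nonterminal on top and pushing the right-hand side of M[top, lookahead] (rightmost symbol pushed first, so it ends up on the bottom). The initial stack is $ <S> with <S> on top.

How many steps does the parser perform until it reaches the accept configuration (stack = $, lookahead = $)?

     Stack          Input      Action
  1  $ <S>          t t v w $  expand <S> -> t t <F> <D>
  2  $ <D> <F> t t  t t v w $  match t
  3  $ <D> <F> t    t v w $    match t
  4  $ <D> <F>      v w $      expand <F> -> v w
  5  $ <D> w v      v w $      match v
  6  $ <D> w        w $        match w
  7  $ <D>          $          expand <D> -> λ
Accept reached after 7 steps.

7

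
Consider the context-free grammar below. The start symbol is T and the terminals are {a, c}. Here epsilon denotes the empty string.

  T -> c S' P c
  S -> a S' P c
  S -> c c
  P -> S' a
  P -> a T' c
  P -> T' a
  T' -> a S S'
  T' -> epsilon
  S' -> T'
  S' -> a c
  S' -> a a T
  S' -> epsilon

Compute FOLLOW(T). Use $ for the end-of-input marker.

FIRST(T): from T->c S' P c we get {c}. So FIRST(T) = {c}.
FIRST(S): from S->a S' P c we get {a}; from S->c c we get {c}. So FIRST(S) = {a, c}.
FIRST(T'): from T'->a S S' we get {a}; from T'->epsilon we get {epsilon}. So FIRST(T') = {epsilon, a}.
FIRST(S'): from S'->T' we get {epsilon, a}; from S'->a c we get {a}; from S'->a a T we get {a}; from S'->epsilon we get {epsilon}. So FIRST(S') = {epsilon, a}.
FIRST(P): from P->S' a we get {a}; from P->a T' c we get {a}; from P->T' a we get {a}. So FIRST(P) = {a}.
FOLLOW(T) includes $ since T is the start symbol.
FOLLOW(P): in T->c S' P c, P is followed by c with FIRST {c}; in S->a S' P c, P is followed by c with FIRST {c}. Thus FOLLOW(P) = {c}.
FOLLOW(T): in S'->a a T, the suffix after T is empty, so FOLLOW(T) ⊇ FOLLOW(S') = {a, c}. Thus FOLLOW(T) = {$, a, c}.
FOLLOW(S): in T'->a S S', S is followed by S' with FIRST {epsilon, a}; in T'->a S S', the suffix after S is nullable, so FOLLOW(S) ⊇ FOLLOW(T') = {a, c}. Thus FOLLOW(S) = {a, c}.
FOLLOW(T'): in P->a T' c, T' is followed by c with FIRST {c}; in P->T' a, T' is followed by a with FIRST {a}; in S'->T', the suffix after T' is empty, so FOLLOW(T') ⊇ FOLLOW(S') = {a, c}. Thus FOLLOW(T') = {a, c}.
FOLLOW(S'): in T->c S' P c, S' is followed by P c with FIRST {a}; in S->a S' P c, S' is followed by P c with FIRST {a}; in P->S' a, S' is followed by a with FIRST {a}; in T'->a S S', the suffix after S' is empty, so FOLLOW(S') ⊇ FOLLOW(T') = {a, c}. Thus FOLLOW(S') = {a, c}.

{$, a, c}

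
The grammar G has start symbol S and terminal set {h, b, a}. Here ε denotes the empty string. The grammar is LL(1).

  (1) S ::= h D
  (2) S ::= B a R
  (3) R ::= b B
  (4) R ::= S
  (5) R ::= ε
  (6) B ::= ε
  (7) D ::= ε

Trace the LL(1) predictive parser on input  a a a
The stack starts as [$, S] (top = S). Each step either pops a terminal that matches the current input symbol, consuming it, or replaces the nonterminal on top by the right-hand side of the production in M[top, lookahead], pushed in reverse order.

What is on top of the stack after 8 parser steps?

step 1: stack=$ S  input=a a a $  — expand S ::= B a R
step 2: stack=$ R a B  input=a a a $  — expand B ::= ε
step 3: stack=$ R a  input=a a a $  — match a
step 4: stack=$ R  input=a a $  — expand R ::= S
step 5: stack=$ S  input=a a $  — expand S ::= B a R
step 6: stack=$ R a B  input=a a $  — expand B ::= ε
step 7: stack=$ R a  input=a a $  — match a
step 8: stack=$ R  input=a $  — expand R ::= S
Stack after step 8: $ S (top = S).

S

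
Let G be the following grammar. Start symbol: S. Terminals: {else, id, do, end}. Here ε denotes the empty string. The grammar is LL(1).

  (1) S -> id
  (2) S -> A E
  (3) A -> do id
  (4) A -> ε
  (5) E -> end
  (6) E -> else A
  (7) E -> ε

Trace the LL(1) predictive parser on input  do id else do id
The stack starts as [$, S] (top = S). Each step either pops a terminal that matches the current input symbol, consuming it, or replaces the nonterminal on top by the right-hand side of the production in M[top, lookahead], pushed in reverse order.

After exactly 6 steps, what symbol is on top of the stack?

A

step 1: stack=$ S  input=do id else do id $  — expand S -> A E
step 2: stack=$ E A  input=do id else do id $  — expand A -> do id
step 3: stack=$ E id do  input=do id else do id $  — match do
step 4: stack=$ E id  input=id else do id $  — match id
step 5: stack=$ E  input=else do id $  — expand E -> else A
step 6: stack=$ A else  input=else do id $  — match else
Stack after step 6: $ A (top = A).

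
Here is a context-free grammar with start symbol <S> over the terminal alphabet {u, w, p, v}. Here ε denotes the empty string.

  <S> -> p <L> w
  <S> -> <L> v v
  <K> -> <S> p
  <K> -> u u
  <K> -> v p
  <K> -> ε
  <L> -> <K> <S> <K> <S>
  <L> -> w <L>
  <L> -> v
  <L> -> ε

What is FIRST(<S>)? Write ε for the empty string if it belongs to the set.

{p, u, v, w}

FIRST(<S>): from <S>->p <L> w we get {p}; from <S>-><L> v v we get {p, u, v, w}. So FIRST(<S>) = {p, u, v, w}.
FIRST(<K>): from <K>-><S> p we get {p, u, v, w}; from <K>->u u we get {u}; from <K>->v p we get {v}; from <K>->ε we get {ε}. So FIRST(<K>) = {ε, p, u, v, w}.
FIRST(<L>): from <L>-><K> <S> <K> <S> we get {p, u, v, w}; from <L>->w <L> we get {w}; from <L>->v we get {v}; from <L>->ε we get {ε}. So FIRST(<L>) = {ε, p, u, v, w}.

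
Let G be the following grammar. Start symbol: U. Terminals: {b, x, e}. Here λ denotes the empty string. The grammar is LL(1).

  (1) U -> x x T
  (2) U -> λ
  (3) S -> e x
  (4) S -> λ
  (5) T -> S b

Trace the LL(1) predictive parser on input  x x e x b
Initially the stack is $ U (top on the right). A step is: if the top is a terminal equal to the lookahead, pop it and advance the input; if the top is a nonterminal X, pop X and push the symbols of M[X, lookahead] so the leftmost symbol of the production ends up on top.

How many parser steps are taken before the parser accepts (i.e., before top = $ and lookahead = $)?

     Stack    Input        Action
  1  $ U      x x e x b $  expand U -> x x T
  2  $ T x x  x x e x b $  match x
  3  $ T x    x e x b $    match x
  4  $ T      e x b $      expand T -> S b
  5  $ b S    e x b $      expand S -> e x
  6  $ b x e  e x b $      match e
  7  $ b x    x b $        match x
  8  $ b      b $          match b
Accept reached after 8 steps.

8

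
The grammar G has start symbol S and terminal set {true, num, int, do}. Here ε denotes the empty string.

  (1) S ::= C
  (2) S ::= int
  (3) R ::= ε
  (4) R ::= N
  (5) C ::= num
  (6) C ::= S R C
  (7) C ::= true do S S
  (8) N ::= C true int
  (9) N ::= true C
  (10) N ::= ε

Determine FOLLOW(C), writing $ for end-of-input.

FIRST(S): from S::=C we get {int, num, true}; from S::=int we get {int}. So FIRST(S) = {int, num, true}.
FIRST(C): from C::=num we get {num}; from C::=S R C we get {int, num, true}; from C::=true do S S we get {true}. So FIRST(C) = {int, num, true}.
FIRST(N): from N::=C true int we get {int, num, true}; from N::=true C we get {true}; from N::=ε we get {ε}. So FIRST(N) = {ε, int, num, true}.
FIRST(R): from R::=ε we get {ε}; from R::=N we get {ε, int, num, true}. So FIRST(R) = {ε, int, num, true}.
FOLLOW(S) includes $ since S is the start symbol.
FOLLOW(R): in C::=S R C, R is followed by C with FIRST {int, num, true}. Thus FOLLOW(R) = {int, num, true}.
FOLLOW(N): in R::=N, the suffix after N is empty, so FOLLOW(N) ⊇ FOLLOW(R) = {int, num, true}. Thus FOLLOW(N) = {int, num, true}.
FOLLOW(S): in C::=S R C, S is followed by R C with FIRST {int, num, true}; in C::=true do S S (occurrence 1), S is followed by S with FIRST {int, num, true}; in C::=true do S S (occurrence 2), the suffix after S is empty, so FOLLOW(S) ⊇ FOLLOW(C) = {$, int, num, true}. Thus FOLLOW(S) = {$, int, num, true}.
FOLLOW(C): in S::=C, the suffix after C is empty, so FOLLOW(C) ⊇ FOLLOW(S) = {$, int, num, true}; in C::=S R C, the suffix after C is empty (adds nothing new); in N::=C true int, C is followed by true int with FIRST {true}; in N::=true C, the suffix after C is empty, so FOLLOW(C) ⊇ FOLLOW(N) = {int, num, true}. Thus FOLLOW(C) = {$, int, num, true}.

{$, int, num, true}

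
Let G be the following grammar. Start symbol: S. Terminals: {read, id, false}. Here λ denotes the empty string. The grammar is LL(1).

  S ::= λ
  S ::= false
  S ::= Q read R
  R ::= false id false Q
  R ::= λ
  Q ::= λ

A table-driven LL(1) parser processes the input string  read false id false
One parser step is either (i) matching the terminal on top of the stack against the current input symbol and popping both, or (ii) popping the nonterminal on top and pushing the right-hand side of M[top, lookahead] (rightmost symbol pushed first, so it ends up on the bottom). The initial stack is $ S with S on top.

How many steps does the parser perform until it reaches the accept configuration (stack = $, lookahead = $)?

8

     Stack               Input                  Action
  1  $ S                 read false id false $  expand S ::= Q read R
  2  $ R read Q          read false id false $  expand Q ::= λ
  3  $ R read            read false id false $  match read
  4  $ R                 false id false $       expand R ::= false id false Q
  5  $ Q false id false  false id false $       match false
  6  $ Q false id        id false $             match id
  7  $ Q false           false $                match false
  8  $ Q                 $                      expand Q ::= λ
Accept reached after 8 steps.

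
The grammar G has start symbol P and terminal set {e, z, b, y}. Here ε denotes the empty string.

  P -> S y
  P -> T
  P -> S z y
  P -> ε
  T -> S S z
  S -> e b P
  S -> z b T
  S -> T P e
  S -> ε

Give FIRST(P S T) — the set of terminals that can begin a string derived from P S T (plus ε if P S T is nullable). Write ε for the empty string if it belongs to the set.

FIRST(P): from P->S y we get {e, y, z}; from P->T we get {e, z}; from P->S z y we get {e, z}; from P->ε we get {ε}. So FIRST(P) = {ε, e, y, z}.
FIRST(T): from T->S S z we get {e, z}. So FIRST(T) = {e, z}.
FIRST(S): from S->e b P we get {e}; from S->z b T we get {z}; from S->T P e we get {e, z}; from S->ε we get {ε}. So FIRST(S) = {ε, e, z}.
FIRST(P S T): take FIRST of each symbol in turn, carrying on past any symbol whose FIRST contains ε; result {e, y, z}.

{e, y, z}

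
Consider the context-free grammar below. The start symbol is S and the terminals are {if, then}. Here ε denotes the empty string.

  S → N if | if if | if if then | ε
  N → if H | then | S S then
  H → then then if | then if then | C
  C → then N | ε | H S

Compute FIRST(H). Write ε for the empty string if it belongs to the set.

FIRST(S) = {ε, if, then}  (via N if)
FIRST(N) = {if, then}  (via S S then)
FIRST(H) = {ε, if, then}  (via C)
FIRST(C) = {ε, if, then}  (via H S)

{ε, if, then}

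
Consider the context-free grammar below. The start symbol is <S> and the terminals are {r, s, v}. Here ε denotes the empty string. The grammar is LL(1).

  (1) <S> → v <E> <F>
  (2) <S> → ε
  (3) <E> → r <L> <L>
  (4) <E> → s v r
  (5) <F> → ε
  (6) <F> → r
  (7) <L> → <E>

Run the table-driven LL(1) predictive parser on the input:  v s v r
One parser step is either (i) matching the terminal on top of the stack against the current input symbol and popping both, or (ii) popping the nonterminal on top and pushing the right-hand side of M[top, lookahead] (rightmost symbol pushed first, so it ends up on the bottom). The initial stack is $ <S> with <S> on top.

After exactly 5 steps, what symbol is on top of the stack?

r

step 1: stack=$ <S>  input=v s v r $  — expand <S> → v <E> <F>
step 2: stack=$ <F> <E> v  input=v s v r $  — match v
step 3: stack=$ <F> <E>  input=s v r $  — expand <E> → s v r
step 4: stack=$ <F> r v s  input=s v r $  — match s
step 5: stack=$ <F> r v  input=v r $  — match v
Stack after step 5: $ <F> r (top = r).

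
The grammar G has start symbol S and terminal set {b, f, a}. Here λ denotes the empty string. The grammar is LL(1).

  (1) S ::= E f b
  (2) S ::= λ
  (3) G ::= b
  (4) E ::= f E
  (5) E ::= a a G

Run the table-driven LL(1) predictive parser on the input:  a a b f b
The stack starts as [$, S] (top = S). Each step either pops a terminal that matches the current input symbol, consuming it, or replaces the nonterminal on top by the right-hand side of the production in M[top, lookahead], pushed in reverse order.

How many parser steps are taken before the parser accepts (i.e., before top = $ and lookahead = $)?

step 1: stack=$ S  input=a a b f b $  — expand S ::= E f b
step 2: stack=$ b f E  input=a a b f b $  — expand E ::= a a G
step 3: stack=$ b f G a a  input=a a b f b $  — match a
step 4: stack=$ b f G a  input=a b f b $  — match a
step 5: stack=$ b f G  input=b f b $  — expand G ::= b
step 6: stack=$ b f b  input=b f b $  — match b
step 7: stack=$ b f  input=f b $  — match f
step 8: stack=$ b  input=b $  — match b
Accept reached after 8 steps.

8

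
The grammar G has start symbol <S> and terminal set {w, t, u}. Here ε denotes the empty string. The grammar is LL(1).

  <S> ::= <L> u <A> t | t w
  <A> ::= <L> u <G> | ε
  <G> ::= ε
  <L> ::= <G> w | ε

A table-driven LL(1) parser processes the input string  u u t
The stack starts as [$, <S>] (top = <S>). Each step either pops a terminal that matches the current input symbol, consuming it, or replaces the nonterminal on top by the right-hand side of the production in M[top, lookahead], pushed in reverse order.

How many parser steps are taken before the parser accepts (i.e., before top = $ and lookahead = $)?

8

     Stack          Input    Action
  1  $ <S>          u u t $  expand <S> ::= <L> u <A> t
  2  $ t <A> u <L>  u u t $  expand <L> ::= ε
  3  $ t <A> u      u u t $  match u
  4  $ t <A>        u t $    expand <A> ::= <L> u <G>
  5  $ t <G> u <L>  u t $    expand <L> ::= ε
  6  $ t <G> u      u t $    match u
  7  $ t <G>        t $      expand <G> ::= ε
  8  $ t            t $      match t
Accept reached after 8 steps.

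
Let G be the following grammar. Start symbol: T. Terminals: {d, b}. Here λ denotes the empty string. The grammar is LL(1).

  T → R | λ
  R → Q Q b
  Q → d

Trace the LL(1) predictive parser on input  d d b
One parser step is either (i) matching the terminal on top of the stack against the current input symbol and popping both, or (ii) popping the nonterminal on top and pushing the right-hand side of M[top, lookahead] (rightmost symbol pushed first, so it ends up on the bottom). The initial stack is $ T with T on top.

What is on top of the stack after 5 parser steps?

d

step 1: stack=$ T  input=d d b $  — expand T → R
step 2: stack=$ R  input=d d b $  — expand R → Q Q b
step 3: stack=$ b Q Q  input=d d b $  — expand Q → d
step 4: stack=$ b Q d  input=d d b $  — match d
step 5: stack=$ b Q  input=d b $  — expand Q → d
Stack after step 5: $ b d (top = d).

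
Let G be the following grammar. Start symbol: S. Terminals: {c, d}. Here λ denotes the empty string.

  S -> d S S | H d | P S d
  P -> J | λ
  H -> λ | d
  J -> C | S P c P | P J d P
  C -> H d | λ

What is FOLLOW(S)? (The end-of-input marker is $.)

{$, c, d}

FIRST(H) = {λ, d}
FIRST(C) = {λ, d}  (via H d)
FIRST(S) = {d}  (via H d, P S d)
FIRST(P) = {λ, d}  (via J)
FIRST(J) = {λ, d}  (via C, S P c P, P J d P)
FOLLOW(S) includes $ since S is the start symbol.
FOLLOW(S): in S->d S S (occurrence 1), S is followed by S with FIRST {d}; in S->d S S (occurrence 2), the suffix after S is empty (adds nothing new); in S->P S d, S is followed by d with FIRST {d}; in J->S P c P, S is followed by P c P with FIRST {c, d}. Thus FOLLOW(S) = {$, c, d}.
FOLLOW(H): in S->H d, H is followed by d with FIRST {d}; in C->H d, H is followed by d with FIRST {d}. Thus FOLLOW(H) = {d}.
FOLLOW(P): in S->P S d, P is followed by S d with FIRST {d}; in J->S P c P (occurrence 1), P is followed by c P with FIRST {c}; in J->S P c P (occurrence 2), the suffix after P is empty, so FOLLOW(P) ⊇ FOLLOW(J) = {c, d}; in J->P J d P (occurrence 1), P is followed by J d P with FIRST {d}; in J->P J d P (occurrence 2), the suffix after P is empty, so FOLLOW(P) ⊇ FOLLOW(J) = {c, d}. Thus FOLLOW(P) = {c, d}.
FOLLOW(J): in P->J, the suffix after J is empty, so FOLLOW(J) ⊇ FOLLOW(P) = {c, d}; in J->P J d P, J is followed by d P with FIRST {d}. Thus FOLLOW(J) = {c, d}.
FOLLOW(C): in J->C, the suffix after C is empty, so FOLLOW(C) ⊇ FOLLOW(J) = {c, d}. Thus FOLLOW(C) = {c, d}.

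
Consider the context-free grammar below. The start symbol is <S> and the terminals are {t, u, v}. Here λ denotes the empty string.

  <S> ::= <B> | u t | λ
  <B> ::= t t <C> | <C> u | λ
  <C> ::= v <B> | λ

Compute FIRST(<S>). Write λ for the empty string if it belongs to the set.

{λ, t, u, v}

FIRST(<C>) = {λ, v}
FIRST(<B>) = {λ, t, u, v}  (via <C> u)
FIRST(<S>) = {λ, t, u, v}  (via <B>)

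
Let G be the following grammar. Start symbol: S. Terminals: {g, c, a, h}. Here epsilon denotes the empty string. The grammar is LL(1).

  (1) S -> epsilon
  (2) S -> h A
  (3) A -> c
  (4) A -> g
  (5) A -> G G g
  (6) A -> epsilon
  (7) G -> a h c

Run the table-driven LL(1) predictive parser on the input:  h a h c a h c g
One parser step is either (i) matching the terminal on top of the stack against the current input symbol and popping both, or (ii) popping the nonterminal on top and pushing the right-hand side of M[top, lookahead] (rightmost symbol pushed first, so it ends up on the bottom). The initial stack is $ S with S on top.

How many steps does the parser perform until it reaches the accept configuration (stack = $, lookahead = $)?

12

step 1: stack=$ S  input=h a h c a h c g $  — expand S -> h A
step 2: stack=$ A h  input=h a h c a h c g $  — match h
step 3: stack=$ A  input=a h c a h c g $  — expand A -> G G g
step 4: stack=$ g G G  input=a h c a h c g $  — expand G -> a h c
step 5: stack=$ g G c h a  input=a h c a h c g $  — match a
step 6: stack=$ g G c h  input=h c a h c g $  — match h
step 7: stack=$ g G c  input=c a h c g $  — match c
step 8: stack=$ g G  input=a h c g $  — expand G -> a h c
step 9: stack=$ g c h a  input=a h c g $  — match a
step 10: stack=$ g c h  input=h c g $  — match h
step 11: stack=$ g c  input=c g $  — match c
step 12: stack=$ g  input=g $  — match g
Accept reached after 12 steps.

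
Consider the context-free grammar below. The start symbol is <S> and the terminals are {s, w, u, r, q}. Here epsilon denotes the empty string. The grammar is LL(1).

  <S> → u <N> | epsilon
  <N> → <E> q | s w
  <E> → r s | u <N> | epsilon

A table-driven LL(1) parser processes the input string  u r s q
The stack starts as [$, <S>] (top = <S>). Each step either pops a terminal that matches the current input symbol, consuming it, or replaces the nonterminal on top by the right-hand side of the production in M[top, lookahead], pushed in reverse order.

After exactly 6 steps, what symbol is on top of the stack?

q

     Stack    Input      Action
  1  $ <S>    u r s q $  expand <S> → u <N>
  2  $ <N> u  u r s q $  match u
  3  $ <N>    r s q $    expand <N> → <E> q
  4  $ q <E>  r s q $    expand <E> → r s
  5  $ q s r  r s q $    match r
  6  $ q s    s q $      match s
Stack after step 6: $ q (top = q).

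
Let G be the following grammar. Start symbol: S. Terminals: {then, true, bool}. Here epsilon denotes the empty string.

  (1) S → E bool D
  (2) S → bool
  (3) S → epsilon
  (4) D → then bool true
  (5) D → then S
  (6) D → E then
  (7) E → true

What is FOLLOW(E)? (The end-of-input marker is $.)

{bool, then}

FIRST(E) = {true}
FIRST(S) = {epsilon, bool, true}  (via E bool D)
FIRST(D) = {then, true}  (via E then)
FOLLOW(S) includes $ since S is the start symbol.
FOLLOW(E): in S→E bool D, E is followed by bool D with FIRST {bool}; in D→E then, E is followed by then with FIRST {then}. Thus FOLLOW(E) = {bool, then}.
FOLLOW(S): in D→then S, the suffix after S is empty, so FOLLOW(S) ⊇ FOLLOW(D) = {$}. Thus FOLLOW(S) = {$}.
FOLLOW(D): in S→E bool D, the suffix after D is empty, so FOLLOW(D) ⊇ FOLLOW(S) = {$}. Thus FOLLOW(D) = {$}.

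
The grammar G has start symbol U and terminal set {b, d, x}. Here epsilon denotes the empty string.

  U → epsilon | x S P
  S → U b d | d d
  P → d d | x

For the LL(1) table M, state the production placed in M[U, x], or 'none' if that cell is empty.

FIRST(U) = {epsilon, x}
FIRST(P) = {d, x}
FIRST(S) = {b, d, x}  (via U b d)
FOLLOW(U) includes $ since U is the start symbol.
FOLLOW(U): in S→U b d, U is followed by b d with FIRST {b}. Thus FOLLOW(U) = {$, b}.
For U → epsilon: FIRST(epsilon) = {epsilon}, so it goes in M[U, t] for t ∈ {}; since epsilon ∈ FIRST, also for every t ∈ FOLLOW(U) = {$, b}.
For U → x S P: FIRST(x S P) = {x}, so it goes in M[U, t] for t ∈ {x}.

U → x S P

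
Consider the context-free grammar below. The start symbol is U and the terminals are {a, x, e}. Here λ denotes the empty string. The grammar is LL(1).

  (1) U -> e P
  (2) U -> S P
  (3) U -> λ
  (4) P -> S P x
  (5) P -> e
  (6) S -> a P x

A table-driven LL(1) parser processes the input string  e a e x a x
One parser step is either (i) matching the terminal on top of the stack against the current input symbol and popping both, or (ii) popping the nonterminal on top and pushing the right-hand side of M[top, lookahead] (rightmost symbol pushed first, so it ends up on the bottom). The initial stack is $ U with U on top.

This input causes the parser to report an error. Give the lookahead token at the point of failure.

      Stack          Input          Action
   1  $ U            e a e x a x $  expand U -> e P
   2  $ P e          e a e x a x $  match e
   3  $ P            a e x a x $    expand P -> S P x
   4  $ x P S        a e x a x $    expand S -> a P x
   5  $ x P x P a    a e x a x $    match a
   6  $ x P x P      e x a x $      expand P -> e
   7  $ x P x e      e x a x $      match e
   8  $ x P x        x a x $        match x
   9  $ x P          a x $          expand P -> S P x
  10  $ x x P S      a x $          expand S -> a P x
  11  $ x x P x P a  a x $          match a
  12  $ x x P x P    x $            error: M[P, x] is empty

x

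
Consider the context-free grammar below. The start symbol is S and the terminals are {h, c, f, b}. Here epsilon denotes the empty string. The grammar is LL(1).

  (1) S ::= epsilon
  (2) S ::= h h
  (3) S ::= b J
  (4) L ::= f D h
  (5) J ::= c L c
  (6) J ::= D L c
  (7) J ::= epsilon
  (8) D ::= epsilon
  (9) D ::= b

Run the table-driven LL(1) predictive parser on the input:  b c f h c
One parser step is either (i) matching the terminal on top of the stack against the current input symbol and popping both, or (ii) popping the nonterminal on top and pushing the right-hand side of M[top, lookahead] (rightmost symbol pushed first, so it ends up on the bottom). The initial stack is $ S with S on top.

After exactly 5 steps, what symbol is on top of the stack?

step 1: stack=$ S  input=b c f h c $  — expand S ::= b J
step 2: stack=$ J b  input=b c f h c $  — match b
step 3: stack=$ J  input=c f h c $  — expand J ::= c L c
step 4: stack=$ c L c  input=c f h c $  — match c
step 5: stack=$ c L  input=f h c $  — expand L ::= f D h
Stack after step 5: $ c h D f (top = f).

f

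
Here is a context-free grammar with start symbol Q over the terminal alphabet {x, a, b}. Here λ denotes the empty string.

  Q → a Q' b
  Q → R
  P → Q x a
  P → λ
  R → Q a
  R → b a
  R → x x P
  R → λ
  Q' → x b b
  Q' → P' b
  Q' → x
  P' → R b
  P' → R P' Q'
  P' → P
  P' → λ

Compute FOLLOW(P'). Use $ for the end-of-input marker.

FIRST(Q): from Q→a Q' b we get {a}; from Q→R we get {λ, a, b, x}. So FIRST(Q) = {λ, a, b, x}.
FIRST(P): from P→Q x a we get {a, b, x}; from P→λ we get {λ}. So FIRST(P) = {λ, a, b, x}.
FIRST(R): from R→Q a we get {a, b, x}; from R→b a we get {b}; from R→x x P we get {x}; from R→λ we get {λ}. So FIRST(R) = {λ, a, b, x}.
FIRST(Q'): from Q'→x b b we get {x}; from Q'→P' b we get {a, b, x}; from Q'→x we get {x}. So FIRST(Q') = {a, b, x}.
FIRST(P'): from P'→R b we get {a, b, x}; from P'→R P' Q' we get {a, b, x}; from P'→P we get {λ, a, b, x}; from P'→λ we get {λ}. So FIRST(P') = {λ, a, b, x}.
FOLLOW(Q) includes $ since Q is the start symbol.
FOLLOW(Q): in P→Q x a, Q is followed by x a with FIRST {x}; in R→Q a, Q is followed by a with FIRST {a}. Thus FOLLOW(Q) = {$, a, x}.
FOLLOW(R): in Q→R, the suffix after R is empty, so FOLLOW(R) ⊇ FOLLOW(Q) = {$, a, x}; in P'→R b, R is followed by b with FIRST {b}; in P'→R P' Q', R is followed by P' Q' with FIRST {a, b, x}. Thus FOLLOW(R) = {$, a, b, x}.
FOLLOW(P'): in Q'→P' b, P' is followed by b with FIRST {b}; in P'→R P' Q', P' is followed by Q' with FIRST {a, b, x}. Thus FOLLOW(P') = {a, b, x}.
FOLLOW(P): in R→x x P, the suffix after P is empty, so FOLLOW(P) ⊇ FOLLOW(R) = {$, a, b, x}; in P'→P, the suffix after P is empty, so FOLLOW(P) ⊇ FOLLOW(P') = {a, b, x}. Thus FOLLOW(P) = {$, a, b, x}.
FOLLOW(Q'): in Q→a Q' b, Q' is followed by b with FIRST {b}; in P'→R P' Q', the suffix after Q' is empty, so FOLLOW(Q') ⊇ FOLLOW(P') = {a, b, x}. Thus FOLLOW(Q') = {a, b, x}.

{a, b, x}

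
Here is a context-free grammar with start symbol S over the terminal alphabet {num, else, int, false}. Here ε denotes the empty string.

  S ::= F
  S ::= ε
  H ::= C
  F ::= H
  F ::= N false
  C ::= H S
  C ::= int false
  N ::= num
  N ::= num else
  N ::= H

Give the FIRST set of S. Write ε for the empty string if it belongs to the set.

{ε, int, num}

FIRST(S): from S::=F we get {int, num}; from S::=ε we get {ε}. So FIRST(S) = {ε, int, num}.
FIRST(H): from H::=C we get {int}. So FIRST(H) = {int}.
FIRST(C): from C::=H S we get {int}; from C::=int false we get {int}. So FIRST(C) = {int}.
FIRST(N): from N::=num we get {num}; from N::=num else we get {num}; from N::=H we get {int}. So FIRST(N) = {int, num}.
FIRST(F): from F::=H we get {int}; from F::=N false we get {int, num}. So FIRST(F) = {int, num}.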